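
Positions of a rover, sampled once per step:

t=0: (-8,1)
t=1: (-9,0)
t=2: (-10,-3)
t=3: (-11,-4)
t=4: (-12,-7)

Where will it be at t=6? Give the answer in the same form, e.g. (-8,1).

Step-to-step displacements: (-1,-1), (-1,-3), (-1,-1), (-1,-3) — a repeating cycle of length 2.
step 5: apply (-1,-1) → (-13,-8)
step 6: apply (-1,-3) → (-14,-11)

(-14,-11)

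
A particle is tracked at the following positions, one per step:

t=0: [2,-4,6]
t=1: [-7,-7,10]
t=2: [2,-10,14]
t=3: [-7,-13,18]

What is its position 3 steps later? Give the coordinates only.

[2,-22,30]

The first coordinate repeats the cycle [2, -7] with period 2; step 6 mod 2 = 0, giving 2.
The second coordinate changes by -3 each step, so at step 6 it is -4 + 6·(-3) = -22.
The third coordinate changes by +4 each step, so at step 6 it is 6 + 6·(4) = 30.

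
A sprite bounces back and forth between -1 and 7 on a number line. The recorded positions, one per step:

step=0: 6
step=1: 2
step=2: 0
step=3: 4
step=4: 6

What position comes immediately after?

The value reflects between -1 and 7, moving 4 per step.
  step 5: 6 → 2

2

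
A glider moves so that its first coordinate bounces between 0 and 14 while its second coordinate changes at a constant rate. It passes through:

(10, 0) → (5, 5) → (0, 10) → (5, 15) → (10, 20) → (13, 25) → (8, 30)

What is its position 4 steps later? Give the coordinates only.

(12, 50)

The first coordinate travels 5 per step and bounces off the walls at 0 and 14.
  step 7: 8 → 3
  step 8: 3 → 2
  step 9: 2 → 7
  step 10: 7 → 12
The second coordinate changes by +5 each step: at step 10 it is 50.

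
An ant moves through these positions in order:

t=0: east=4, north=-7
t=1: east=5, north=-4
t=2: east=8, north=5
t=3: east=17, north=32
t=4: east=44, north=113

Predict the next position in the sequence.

The jumps are (+1, +3), (+3, +9), (+9, +27), (+27, +81) — a geometric progression with ratio 3.
step 5: east=44, north=113 + (+81, +243) → east=125, north=356

east=125, north=356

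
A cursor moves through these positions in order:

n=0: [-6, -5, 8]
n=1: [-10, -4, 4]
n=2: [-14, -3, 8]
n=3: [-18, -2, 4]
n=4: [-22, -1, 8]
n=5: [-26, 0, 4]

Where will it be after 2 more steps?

[-34, 2, 4]

First: linear, -4 per step → -34 at step 7.
Second: linear, +1 per step → 2 at step 7.
Third: cycles through 8, 4 every 2 steps. Step 7 lands at position 1 of the cycle → 4.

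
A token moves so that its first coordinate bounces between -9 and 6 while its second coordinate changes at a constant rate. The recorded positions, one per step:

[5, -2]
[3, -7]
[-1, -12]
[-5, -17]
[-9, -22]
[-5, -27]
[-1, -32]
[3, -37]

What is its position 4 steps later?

The first coordinate reflects between -9 and 6, moving 4 per step.
  step 8: 3 → 5
  step 9: 5 → 1
  step 10: 1 → -3
  step 11: -3 → -7
The second coordinate changes by -5 each step: at step 11 it is -57.

[-7, -57]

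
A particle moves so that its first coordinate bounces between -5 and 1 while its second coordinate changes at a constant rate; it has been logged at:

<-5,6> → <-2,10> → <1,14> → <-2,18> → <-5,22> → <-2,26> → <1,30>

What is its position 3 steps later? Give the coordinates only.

<-2,42>

The first coordinate travels 3 per step and bounces off the walls at -5 and 1.
  step 7: 1 → -2
  step 8: -2 → -5
  step 9: -5 → -2
The second coordinate changes by +4 each step: at step 9 it is 42.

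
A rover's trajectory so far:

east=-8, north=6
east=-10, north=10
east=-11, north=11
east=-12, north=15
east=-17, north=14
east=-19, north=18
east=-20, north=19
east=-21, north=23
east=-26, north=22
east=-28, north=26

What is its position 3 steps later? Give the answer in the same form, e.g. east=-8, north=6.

Differencing gives (-2, +4), (-1, +1), (-1, +4), (-5, -1), (-2, +4), (-1, +1), (-1, +4), (-5, -1), (-2, +4). This is the pattern (-2, +4), (-1, +1), (-1, +4), (-5, -1) repeated.
step 10: apply (-1, +1) → east=-29, north=27
step 11: apply (-1, +4) → east=-30, north=31
step 12: apply (-5, -1) → east=-35, north=30

east=-35, north=30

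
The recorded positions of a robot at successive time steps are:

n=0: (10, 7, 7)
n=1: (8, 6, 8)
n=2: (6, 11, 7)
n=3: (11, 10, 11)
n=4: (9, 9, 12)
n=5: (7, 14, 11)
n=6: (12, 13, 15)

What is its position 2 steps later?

(8, 17, 15)

Step-to-step displacements: (-2, -1, +1), (-2, +5, -1), (+5, -1, +4), (-2, -1, +1), (-2, +5, -1), (+5, -1, +4) — a repeating cycle of length 3.
step 7: apply (-2, -1, +1) → (10, 12, 16)
step 8: apply (-2, +5, -1) → (8, 17, 15)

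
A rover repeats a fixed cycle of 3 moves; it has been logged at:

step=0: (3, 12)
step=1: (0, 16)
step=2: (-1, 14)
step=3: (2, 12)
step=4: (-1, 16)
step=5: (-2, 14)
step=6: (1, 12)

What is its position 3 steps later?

The moves between consecutive positions are (-3, +4), (-1, -2), (+3, -2), (-3, +4), (-1, -2), (+3, -2); they repeat the 3-cycle [(-3, +4), (-1, -2), (+3, -2)].
step 7: apply (-3, +4) → (-2, 16)
step 8: apply (-1, -2) → (-3, 14)
step 9: apply (+3, -2) → (0, 12)

(0, 12)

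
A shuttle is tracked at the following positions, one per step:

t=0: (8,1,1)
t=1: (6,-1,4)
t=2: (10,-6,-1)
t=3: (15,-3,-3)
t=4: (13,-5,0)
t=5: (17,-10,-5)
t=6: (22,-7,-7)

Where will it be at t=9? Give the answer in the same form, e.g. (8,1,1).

The moves between consecutive positions are (-2,-2,+3), (+4,-5,-5), (+5,+3,-2), (-2,-2,+3), (+4,-5,-5), (+5,+3,-2); they repeat the 3-cycle [(-2,-2,+3), (+4,-5,-5), (+5,+3,-2)].
step 7: apply (-2,-2,+3) → (20,-9,-4)
step 8: apply (+4,-5,-5) → (24,-14,-9)
step 9: apply (+5,+3,-2) → (29,-11,-11)

(29,-11,-11)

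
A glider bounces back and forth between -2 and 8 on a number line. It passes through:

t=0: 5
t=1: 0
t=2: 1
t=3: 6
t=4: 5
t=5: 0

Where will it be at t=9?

0

The value travels 5 per step and bounces off the walls at -2 and 8.
  step 6: 0 → 1
  step 7: 1 → 6
  step 8: 6 → 5
  step 9: 5 → 0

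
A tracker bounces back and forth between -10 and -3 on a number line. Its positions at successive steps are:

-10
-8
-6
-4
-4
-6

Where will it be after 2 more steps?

-10

The value travels 2 per step and bounces off the walls at -10 and -3.
  step 6: -6 → -8
  step 7: -8 → -10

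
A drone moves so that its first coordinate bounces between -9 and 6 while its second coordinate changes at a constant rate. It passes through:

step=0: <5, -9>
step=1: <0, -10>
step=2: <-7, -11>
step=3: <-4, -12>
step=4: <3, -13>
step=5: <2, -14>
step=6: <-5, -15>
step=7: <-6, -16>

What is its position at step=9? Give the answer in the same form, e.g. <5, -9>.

The first coordinate reflects between -9 and 6, moving 7 per step.
  step 8: -6 → 1
  step 9: 1 → 4
The second coordinate changes by -1 each step: at step 9 it is -18.

<4, -18>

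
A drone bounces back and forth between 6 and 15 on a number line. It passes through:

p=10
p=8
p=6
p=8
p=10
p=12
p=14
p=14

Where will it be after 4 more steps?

p=6

The value reflects between 6 and 15, moving 2 per step.
  step 8: 14 → 12
  step 9: 12 → 10
  step 10: 10 → 8
  step 11: 8 → 6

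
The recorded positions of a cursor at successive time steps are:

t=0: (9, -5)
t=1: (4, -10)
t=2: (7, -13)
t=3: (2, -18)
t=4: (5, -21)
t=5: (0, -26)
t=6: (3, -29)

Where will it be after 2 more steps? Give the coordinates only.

(1, -37)

The moves between consecutive positions are (-5, -5), (+3, -3), (-5, -5), (+3, -3), (-5, -5), (+3, -3); they repeat the 2-cycle [(-5, -5), (+3, -3)].
step 7: apply (-5, -5) → (-2, -34)
step 8: apply (+3, -3) → (1, -37)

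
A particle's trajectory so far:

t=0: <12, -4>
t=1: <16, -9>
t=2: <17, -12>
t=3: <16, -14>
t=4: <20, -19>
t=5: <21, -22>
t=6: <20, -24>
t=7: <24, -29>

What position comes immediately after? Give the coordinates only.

<25, -32>

The moves between consecutive positions are <+4, -5>, <+1, -3>, <-1, -2>, <+4, -5>, <+1, -3>, <-1, -2>, <+4, -5>; they repeat the 3-cycle [<+4, -5>, <+1, -3>, <-1, -2>].
step 8: apply <+1, -3> → <25, -32>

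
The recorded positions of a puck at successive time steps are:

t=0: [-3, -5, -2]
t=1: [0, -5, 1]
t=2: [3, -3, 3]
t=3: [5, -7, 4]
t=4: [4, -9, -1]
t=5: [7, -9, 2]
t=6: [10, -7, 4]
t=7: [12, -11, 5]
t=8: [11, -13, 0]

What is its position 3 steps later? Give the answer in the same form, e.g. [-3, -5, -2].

The moves between consecutive positions are [+3, +0, +3], [+3, +2, +2], [+2, -4, +1], [-1, -2, -5], [+3, +0, +3], [+3, +2, +2], [+2, -4, +1], [-1, -2, -5]; they repeat the 4-cycle [[+3, +0, +3], [+3, +2, +2], [+2, -4, +1], [-1, -2, -5]].
step 9: apply [+3, +0, +3] → [14, -13, 3]
step 10: apply [+3, +2, +2] → [17, -11, 5]
step 11: apply [+2, -4, +1] → [19, -15, 6]

[19, -15, 6]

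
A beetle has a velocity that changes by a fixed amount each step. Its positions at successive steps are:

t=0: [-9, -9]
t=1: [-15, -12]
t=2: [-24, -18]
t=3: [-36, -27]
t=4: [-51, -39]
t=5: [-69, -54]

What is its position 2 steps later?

First differences are [-6, -3], [-9, -6], [-12, -9], [-15, -12], [-18, -15]; their common second difference is [-3, -3] (constant acceleration).
step 6: [-69, -54] + [-21, -18] → [-90, -72]
step 7: [-90, -72] + [-24, -21] → [-114, -93]

[-114, -93]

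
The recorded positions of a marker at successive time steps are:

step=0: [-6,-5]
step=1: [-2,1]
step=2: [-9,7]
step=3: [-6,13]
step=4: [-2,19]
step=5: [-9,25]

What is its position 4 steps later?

[-6,49]

The first coordinate repeats the cycle [-6, -2, -9] with period 3; step 9 mod 3 = 0, giving -6.
The second coordinate changes by +6 each step, so at step 9 it is -5 + 9·(6) = 49.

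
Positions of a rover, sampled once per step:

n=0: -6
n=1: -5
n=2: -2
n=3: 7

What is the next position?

34

Consecutive displacements +1, +3, +9 scale by a factor of 3 each step.
step 4: 7 + 27 → 34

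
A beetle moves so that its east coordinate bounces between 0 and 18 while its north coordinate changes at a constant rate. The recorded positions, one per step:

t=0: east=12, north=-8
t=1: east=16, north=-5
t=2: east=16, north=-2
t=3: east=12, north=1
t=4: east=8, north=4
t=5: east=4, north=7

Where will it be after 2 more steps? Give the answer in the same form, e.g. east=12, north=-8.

east=4, north=13

The east coordinate travels 4 per step and bounces off the walls at 0 and 18.
  step 6: 4 → 0
  step 7: 0 → 4
The north coordinate changes by +3 each step: at step 7 it is 13.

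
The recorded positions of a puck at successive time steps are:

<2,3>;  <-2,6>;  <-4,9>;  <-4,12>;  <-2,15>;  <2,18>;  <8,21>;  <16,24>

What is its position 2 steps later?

<38,30>

First differences are <-4,+3>, <-2,+3>, <+0,+3>, <+2,+3>, <+4,+3>, <+6,+3>, <+8,+3>; their common second difference is <+2,+0> (constant acceleration).
step 8: <16,24> + <+10,+3> → <26,27>
step 9: <26,27> + <+12,+3> → <38,30>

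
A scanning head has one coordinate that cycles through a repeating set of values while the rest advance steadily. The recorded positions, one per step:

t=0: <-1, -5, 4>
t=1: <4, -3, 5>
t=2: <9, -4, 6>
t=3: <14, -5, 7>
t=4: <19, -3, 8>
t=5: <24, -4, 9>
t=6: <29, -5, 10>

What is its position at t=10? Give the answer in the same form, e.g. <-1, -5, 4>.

The first coordinate changes by +5 each step, so at step 10 it is -1 + 10·(5) = 49.
The second coordinate repeats the cycle [-5, -3, -4] with period 3; step 10 mod 3 = 1, giving -3.
The third coordinate changes by +1 each step, so at step 10 it is 4 + 10·(1) = 14.

<49, -3, 14>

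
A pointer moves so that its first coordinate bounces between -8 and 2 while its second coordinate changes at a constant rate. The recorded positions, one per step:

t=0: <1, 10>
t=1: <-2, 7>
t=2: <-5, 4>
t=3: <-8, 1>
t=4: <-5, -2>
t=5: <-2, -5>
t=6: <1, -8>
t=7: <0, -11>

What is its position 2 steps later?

<-6, -17>

The first coordinate travels 3 per step and bounces off the walls at -8 and 2.
  step 8: 0 → -3
  step 9: -3 → -6
The second coordinate changes by -3 each step: at step 9 it is -17.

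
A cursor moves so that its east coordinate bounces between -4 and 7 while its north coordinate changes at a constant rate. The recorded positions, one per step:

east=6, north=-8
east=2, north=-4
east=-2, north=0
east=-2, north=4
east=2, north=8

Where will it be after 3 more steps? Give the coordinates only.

The east coordinate travels 4 per step and bounces off the walls at -4 and 7.
  step 5: 2 → 6
  step 6: 6 → 4
  step 7: 4 → 0
The north coordinate changes by +4 each step: at step 7 it is 20.

east=0, north=20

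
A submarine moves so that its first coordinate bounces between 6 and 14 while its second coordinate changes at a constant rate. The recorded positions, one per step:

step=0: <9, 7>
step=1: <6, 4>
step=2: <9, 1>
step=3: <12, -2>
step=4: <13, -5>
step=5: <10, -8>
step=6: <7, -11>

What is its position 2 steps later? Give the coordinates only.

The first coordinate travels 3 per step and bounces off the walls at 6 and 14.
  step 7: 7 → 8
  step 8: 8 → 11
The second coordinate changes by -3 each step: at step 8 it is -17.

<11, -17>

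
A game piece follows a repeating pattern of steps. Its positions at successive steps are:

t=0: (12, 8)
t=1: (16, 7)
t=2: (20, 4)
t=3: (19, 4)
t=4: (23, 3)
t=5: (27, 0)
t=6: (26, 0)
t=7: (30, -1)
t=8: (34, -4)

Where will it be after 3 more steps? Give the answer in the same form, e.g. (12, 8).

(41, -8)

Step-to-step displacements: (+4, -1), (+4, -3), (-1, +0), (+4, -1), (+4, -3), (-1, +0), (+4, -1), (+4, -3) — a repeating cycle of length 3.
step 9: apply (-1, +0) → (33, -4)
step 10: apply (+4, -1) → (37, -5)
step 11: apply (+4, -3) → (41, -8)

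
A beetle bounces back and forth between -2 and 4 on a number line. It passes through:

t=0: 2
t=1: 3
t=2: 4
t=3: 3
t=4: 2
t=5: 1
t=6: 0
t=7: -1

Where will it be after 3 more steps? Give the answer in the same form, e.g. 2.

The value reflects between -2 and 4, moving 1 per step.
  step 8: -1 → -2
  step 9: -2 → -1
  step 10: -1 → 0

0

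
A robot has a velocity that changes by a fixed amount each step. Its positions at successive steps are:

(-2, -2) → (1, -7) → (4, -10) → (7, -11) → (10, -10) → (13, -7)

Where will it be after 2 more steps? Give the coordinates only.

Taking differences between consecutive positions: (+3, -5), (+3, -3), (+3, -1), (+3, +1), (+3, +3). These grow by (+0, +2) each step.
step 6: (13, -7) + (+3, +5) → (16, -2)
step 7: (16, -2) + (+3, +7) → (19, 5)

(19, 5)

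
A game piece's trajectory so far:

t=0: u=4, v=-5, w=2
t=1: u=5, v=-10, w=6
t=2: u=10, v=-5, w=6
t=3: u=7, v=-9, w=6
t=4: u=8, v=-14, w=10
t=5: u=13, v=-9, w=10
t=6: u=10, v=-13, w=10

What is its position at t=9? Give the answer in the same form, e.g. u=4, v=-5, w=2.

Differencing gives (+1,-5,+4), (+5,+5,+0), (-3,-4,+0), (+1,-5,+4), (+5,+5,+0), (-3,-4,+0). This is the pattern (+1,-5,+4), (+5,+5,+0), (-3,-4,+0) repeated.
step 7: apply (+1,-5,+4) → u=11, v=-18, w=14
step 8: apply (+5,+5,+0) → u=16, v=-13, w=14
step 9: apply (-3,-4,+0) → u=13, v=-17, w=14

u=13, v=-17, w=14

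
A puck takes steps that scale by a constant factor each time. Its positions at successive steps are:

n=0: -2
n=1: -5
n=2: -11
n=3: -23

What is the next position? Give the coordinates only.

-47

Step-to-step displacements: -3, -6, -12; each is 2× the previous.
step 4: -23 − 24 → -47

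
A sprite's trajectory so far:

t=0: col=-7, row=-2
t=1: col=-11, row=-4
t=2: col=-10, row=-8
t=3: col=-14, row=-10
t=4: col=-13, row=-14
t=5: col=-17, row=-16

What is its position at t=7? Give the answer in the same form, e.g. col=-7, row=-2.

The moves between consecutive positions are (-4, -2), (+1, -4), (-4, -2), (+1, -4), (-4, -2); they repeat the 2-cycle [(-4, -2), (+1, -4)].
step 6: apply (+1, -4) → col=-16, row=-20
step 7: apply (-4, -2) → col=-20, row=-22

col=-20, row=-22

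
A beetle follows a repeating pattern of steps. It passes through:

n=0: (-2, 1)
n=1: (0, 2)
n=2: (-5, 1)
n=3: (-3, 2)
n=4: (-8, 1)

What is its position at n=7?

The moves between consecutive positions are (+2, +1), (-5, -1), (+2, +1), (-5, -1); they repeat the 2-cycle [(+2, +1), (-5, -1)].
step 5: apply (+2, +1) → (-6, 2)
step 6: apply (-5, -1) → (-11, 1)
step 7: apply (+2, +1) → (-9, 2)

(-9, 2)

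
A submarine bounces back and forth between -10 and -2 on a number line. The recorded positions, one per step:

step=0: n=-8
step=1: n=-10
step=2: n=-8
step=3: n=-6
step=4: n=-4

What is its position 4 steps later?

The value reflects between -10 and -2, moving 2 per step.
  step 5: -4 → -2
  step 6: -2 → -4
  step 7: -4 → -6
  step 8: -6 → -8

n=-8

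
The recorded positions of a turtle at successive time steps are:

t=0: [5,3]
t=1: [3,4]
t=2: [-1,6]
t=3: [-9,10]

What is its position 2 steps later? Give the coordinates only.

Consecutive displacements [-2,+1], [-4,+2], [-8,+4] scale by a factor of 2 each step.
step 4: [-9,10] + [-16,+8] → [-25,18]
step 5: [-25,18] + [-32,+16] → [-57,34]

[-57,34]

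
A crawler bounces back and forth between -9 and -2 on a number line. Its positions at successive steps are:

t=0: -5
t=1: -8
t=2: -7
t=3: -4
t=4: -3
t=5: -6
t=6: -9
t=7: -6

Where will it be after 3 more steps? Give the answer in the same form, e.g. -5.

-7

The value reflects between -9 and -2, moving 3 per step.
  step 8: -6 → -3
  step 9: -3 → -4
  step 10: -4 → -7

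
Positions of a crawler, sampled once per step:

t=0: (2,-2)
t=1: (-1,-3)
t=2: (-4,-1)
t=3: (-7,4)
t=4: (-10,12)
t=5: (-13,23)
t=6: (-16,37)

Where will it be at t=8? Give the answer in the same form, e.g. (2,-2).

Successive displacements: (-3,-1), (-3,+2), (-3,+5), (-3,+8), (-3,+11), (-3,+14) — each changes by (+0,+3).
step 7: (-16,37) + (-3,+17) → (-19,54)
step 8: (-19,54) + (-3,+20) → (-22,74)

(-22,74)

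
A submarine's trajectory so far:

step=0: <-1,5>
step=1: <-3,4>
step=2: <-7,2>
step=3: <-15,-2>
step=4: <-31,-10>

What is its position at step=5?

<-63,-26>

Consecutive displacements <-2,-1>, <-4,-2>, <-8,-4>, <-16,-8> scale by a factor of 2 each step.
step 5: <-31,-10> + <-32,-16> → <-63,-26>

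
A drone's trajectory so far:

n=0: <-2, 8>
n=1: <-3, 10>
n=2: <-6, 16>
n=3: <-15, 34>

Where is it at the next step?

Step-to-step displacements: <-1, +2>, <-3, +6>, <-9, +18>; each is 3× the previous.
step 4: <-15, 34> + <-27, +54> → <-42, 88>

<-42, 88>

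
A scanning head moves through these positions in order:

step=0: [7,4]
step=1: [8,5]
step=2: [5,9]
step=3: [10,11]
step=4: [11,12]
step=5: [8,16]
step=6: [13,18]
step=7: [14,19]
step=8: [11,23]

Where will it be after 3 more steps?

[14,30]

Differencing gives [+1,+1], [-3,+4], [+5,+2], [+1,+1], [-3,+4], [+5,+2], [+1,+1], [-3,+4]. This is the pattern [+1,+1], [-3,+4], [+5,+2] repeated.
step 9: apply [+5,+2] → [16,25]
step 10: apply [+1,+1] → [17,26]
step 11: apply [-3,+4] → [14,30]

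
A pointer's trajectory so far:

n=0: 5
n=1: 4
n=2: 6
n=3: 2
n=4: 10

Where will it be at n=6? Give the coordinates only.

26

Consecutive displacements -1, +2, -4, +8 scale by a factor of -2 each step.
step 5: 10 − 16 → -6
step 6: -6 + 32 → 26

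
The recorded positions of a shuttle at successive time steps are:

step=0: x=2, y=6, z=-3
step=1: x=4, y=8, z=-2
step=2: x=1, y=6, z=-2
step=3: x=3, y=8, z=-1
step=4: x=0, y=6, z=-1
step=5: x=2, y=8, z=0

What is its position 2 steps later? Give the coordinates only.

The moves between consecutive positions are (+2,+2,+1), (-3,-2,+0), (+2,+2,+1), (-3,-2,+0), (+2,+2,+1); they repeat the 2-cycle [(+2,+2,+1), (-3,-2,+0)].
step 6: apply (-3,-2,+0) → x=-1, y=6, z=0
step 7: apply (+2,+2,+1) → x=1, y=8, z=1

x=1, y=8, z=1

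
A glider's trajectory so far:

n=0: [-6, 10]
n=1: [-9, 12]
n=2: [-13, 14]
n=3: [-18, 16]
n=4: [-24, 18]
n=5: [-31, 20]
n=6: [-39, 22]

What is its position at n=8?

[-58, 26]

Taking differences between consecutive positions: [-3, +2], [-4, +2], [-5, +2], [-6, +2], [-7, +2], [-8, +2]. These grow by [-1, +0] each step.
step 7: [-39, 22] + [-9, +2] → [-48, 24]
step 8: [-48, 24] + [-10, +2] → [-58, 26]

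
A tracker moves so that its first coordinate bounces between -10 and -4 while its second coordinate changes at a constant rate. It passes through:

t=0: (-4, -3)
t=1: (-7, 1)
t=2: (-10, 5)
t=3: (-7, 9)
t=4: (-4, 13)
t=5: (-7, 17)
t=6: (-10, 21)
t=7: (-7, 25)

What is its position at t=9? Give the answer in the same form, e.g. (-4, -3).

The first coordinate reflects between -10 and -4, moving 3 per step.
  step 8: -7 → -4
  step 9: -4 → -7
The second coordinate changes by +4 each step: at step 9 it is 33.

(-7, 33)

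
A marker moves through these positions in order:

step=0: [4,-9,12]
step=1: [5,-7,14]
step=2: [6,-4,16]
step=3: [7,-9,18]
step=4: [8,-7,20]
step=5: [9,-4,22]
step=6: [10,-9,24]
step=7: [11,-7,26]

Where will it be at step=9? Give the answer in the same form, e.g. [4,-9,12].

First: linear, +1 per step → 13 at step 9.
Second: cycles through -9, -7, -4 every 3 steps. Step 9 lands at position 0 of the cycle → -9.
Third: linear, +2 per step → 30 at step 9.

[13,-9,30]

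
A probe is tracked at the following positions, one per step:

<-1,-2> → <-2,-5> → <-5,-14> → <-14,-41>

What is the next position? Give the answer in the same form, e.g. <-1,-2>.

<-41,-122>

The jumps are <-1,-3>, <-3,-9>, <-9,-27> — a geometric progression with ratio 3.
step 4: <-14,-41> + <-27,-81> → <-41,-122>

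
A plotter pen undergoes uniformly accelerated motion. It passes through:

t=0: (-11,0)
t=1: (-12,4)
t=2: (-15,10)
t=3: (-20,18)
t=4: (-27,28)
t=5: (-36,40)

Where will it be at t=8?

(-75,88)

Taking differences between consecutive positions: (-1,+4), (-3,+6), (-5,+8), (-7,+10), (-9,+12). These grow by (-2,+2) each step.
step 6: (-36,40) + (-11,+14) → (-47,54)
step 7: (-47,54) + (-13,+16) → (-60,70)
step 8: (-60,70) + (-15,+18) → (-75,88)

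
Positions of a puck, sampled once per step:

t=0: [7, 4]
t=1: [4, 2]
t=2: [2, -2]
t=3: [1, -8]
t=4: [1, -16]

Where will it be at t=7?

[7, -52]

Successive displacements: [-3, -2], [-2, -4], [-1, -6], [+0, -8] — each changes by [+1, -2].
step 5: [1, -16] + [+1, -10] → [2, -26]
step 6: [2, -26] + [+2, -12] → [4, -38]
step 7: [4, -38] + [+3, -14] → [7, -52]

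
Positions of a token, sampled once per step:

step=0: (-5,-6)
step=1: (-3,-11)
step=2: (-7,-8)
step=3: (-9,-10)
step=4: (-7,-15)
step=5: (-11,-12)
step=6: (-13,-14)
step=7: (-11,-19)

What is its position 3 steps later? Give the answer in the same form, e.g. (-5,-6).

Step-to-step displacements: (+2,-5), (-4,+3), (-2,-2), (+2,-5), (-4,+3), (-2,-2), (+2,-5) — a repeating cycle of length 3.
step 8: apply (-4,+3) → (-15,-16)
step 9: apply (-2,-2) → (-17,-18)
step 10: apply (+2,-5) → (-15,-23)

(-15,-23)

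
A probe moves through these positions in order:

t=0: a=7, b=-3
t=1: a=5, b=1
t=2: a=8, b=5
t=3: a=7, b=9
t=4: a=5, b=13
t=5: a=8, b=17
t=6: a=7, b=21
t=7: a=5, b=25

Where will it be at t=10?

a=5, b=37

The a coordinate repeats the cycle [7, 5, 8] with period 3; step 10 mod 3 = 1, giving 5.
The b coordinate changes by +4 each step, so at step 10 it is -3 + 10·(4) = 37.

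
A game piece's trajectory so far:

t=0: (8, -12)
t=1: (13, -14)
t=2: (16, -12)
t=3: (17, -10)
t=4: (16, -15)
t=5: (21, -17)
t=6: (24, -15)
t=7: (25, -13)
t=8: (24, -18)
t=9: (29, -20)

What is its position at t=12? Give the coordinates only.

(32, -21)

Step-to-step displacements: (+5, -2), (+3, +2), (+1, +2), (-1, -5), (+5, -2), (+3, +2), (+1, +2), (-1, -5), (+5, -2) — a repeating cycle of length 4.
step 10: apply (+3, +2) → (32, -18)
step 11: apply (+1, +2) → (33, -16)
step 12: apply (-1, -5) → (32, -21)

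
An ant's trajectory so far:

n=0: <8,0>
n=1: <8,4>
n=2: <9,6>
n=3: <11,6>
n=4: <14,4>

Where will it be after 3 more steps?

<29,-14>

Taking differences between consecutive positions: <+0,+4>, <+1,+2>, <+2,+0>, <+3,-2>. These grow by <+1,-2> each step.
step 5: <14,4> + <+4,-4> → <18,0>
step 6: <18,0> + <+5,-6> → <23,-6>
step 7: <23,-6> + <+6,-8> → <29,-14>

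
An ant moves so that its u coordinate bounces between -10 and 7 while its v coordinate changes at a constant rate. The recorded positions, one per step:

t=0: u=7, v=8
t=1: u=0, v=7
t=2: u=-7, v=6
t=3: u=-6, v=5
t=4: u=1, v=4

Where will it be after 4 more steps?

The u coordinate reflects between -10 and 7, moving 7 per step.
  step 5: 1 → 6
  step 6: 6 → -1
  step 7: -1 → -8
  step 8: -8 → -5
The v coordinate changes by -1 each step: at step 8 it is 0.

u=-5, v=0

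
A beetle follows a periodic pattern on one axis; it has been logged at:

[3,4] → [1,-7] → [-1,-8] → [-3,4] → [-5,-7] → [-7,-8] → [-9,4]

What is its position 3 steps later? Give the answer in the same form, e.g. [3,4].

[-15,4]

The first coordinate changes by -2 each step, so at step 9 it is 3 + 9·(-2) = -15.
The second coordinate repeats the cycle [4, -7, -8] with period 3; step 9 mod 3 = 0, giving 4.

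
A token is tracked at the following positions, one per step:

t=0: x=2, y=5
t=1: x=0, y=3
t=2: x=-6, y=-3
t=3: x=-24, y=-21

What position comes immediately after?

Step-to-step displacements: (-2, -2), (-6, -6), (-18, -18); each is 3× the previous.
step 4: x=-24, y=-21 + (-54, -54) → x=-78, y=-75

x=-78, y=-75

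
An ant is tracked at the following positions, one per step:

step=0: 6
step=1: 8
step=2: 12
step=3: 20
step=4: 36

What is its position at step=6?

Consecutive displacements +2, +4, +8, +16 scale by a factor of 2 each step.
step 5: 36 + 32 → 68
step 6: 68 + 64 → 132

132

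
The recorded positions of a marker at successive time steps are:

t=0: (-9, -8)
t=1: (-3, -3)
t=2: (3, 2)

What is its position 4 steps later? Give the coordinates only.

(27, 22)

Constant displacement of (+6, +5) per step.
step 3: (3, 2) + (+6, +5) → (9, 7)
step 4: (9, 7) + (+6, +5) → (15, 12)
step 5: (15, 12) + (+6, +5) → (21, 17)
step 6: (21, 17) + (+6, +5) → (27, 22)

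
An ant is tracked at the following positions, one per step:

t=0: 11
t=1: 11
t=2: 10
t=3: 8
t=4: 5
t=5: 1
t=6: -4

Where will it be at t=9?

-25

First differences are +0, -1, -2, -3, -4, -5; their common second difference is -1 (constant acceleration).
step 7: -4 − 6 → -10
step 8: -10 − 7 → -17
step 9: -17 − 8 → -25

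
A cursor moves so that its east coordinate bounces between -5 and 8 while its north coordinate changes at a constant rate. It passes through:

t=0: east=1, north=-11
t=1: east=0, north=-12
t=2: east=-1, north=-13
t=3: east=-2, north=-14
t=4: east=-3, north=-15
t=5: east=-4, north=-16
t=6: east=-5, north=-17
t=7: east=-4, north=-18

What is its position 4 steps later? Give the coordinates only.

The east coordinate reflects between -5 and 8, moving 1 per step.
  step 8: -4 → -3
  step 9: -3 → -2
  step 10: -2 → -1
  step 11: -1 → 0
The north coordinate changes by -1 each step: at step 11 it is -22.

east=0, north=-22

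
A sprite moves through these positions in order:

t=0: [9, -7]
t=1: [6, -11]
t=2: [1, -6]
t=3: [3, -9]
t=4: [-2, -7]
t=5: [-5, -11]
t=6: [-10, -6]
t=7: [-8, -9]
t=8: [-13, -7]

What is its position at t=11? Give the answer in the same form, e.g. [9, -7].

The moves between consecutive positions are [-3, -4], [-5, +5], [+2, -3], [-5, +2], [-3, -4], [-5, +5], [+2, -3], [-5, +2]; they repeat the 4-cycle [[-3, -4], [-5, +5], [+2, -3], [-5, +2]].
step 9: apply [-3, -4] → [-16, -11]
step 10: apply [-5, +5] → [-21, -6]
step 11: apply [+2, -3] → [-19, -9]

[-19, -9]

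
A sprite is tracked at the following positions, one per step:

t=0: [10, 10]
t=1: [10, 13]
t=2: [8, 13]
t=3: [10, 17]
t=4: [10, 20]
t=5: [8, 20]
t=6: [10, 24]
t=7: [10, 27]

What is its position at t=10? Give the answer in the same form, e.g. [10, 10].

[10, 34]

Step-to-step displacements: [+0, +3], [-2, +0], [+2, +4], [+0, +3], [-2, +0], [+2, +4], [+0, +3] — a repeating cycle of length 3.
step 8: apply [-2, +0] → [8, 27]
step 9: apply [+2, +4] → [10, 31]
step 10: apply [+0, +3] → [10, 34]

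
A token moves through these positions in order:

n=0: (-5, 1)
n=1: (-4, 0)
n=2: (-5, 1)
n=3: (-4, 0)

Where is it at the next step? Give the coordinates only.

(-5, 1)

Step-to-step displacements: (+1, -1), (-1, +1), (+1, -1); each is -1× the previous.
step 4: (-4, 0) + (-1, +1) → (-5, 1)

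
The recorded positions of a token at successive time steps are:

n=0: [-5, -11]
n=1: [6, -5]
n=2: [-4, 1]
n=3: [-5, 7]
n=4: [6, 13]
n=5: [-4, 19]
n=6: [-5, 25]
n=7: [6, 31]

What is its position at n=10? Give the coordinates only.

First: cycles through -5, 6, -4 every 3 steps. Step 10 lands at position 1 of the cycle → 6.
Second: linear, +6 per step → 49 at step 10.

[6, 49]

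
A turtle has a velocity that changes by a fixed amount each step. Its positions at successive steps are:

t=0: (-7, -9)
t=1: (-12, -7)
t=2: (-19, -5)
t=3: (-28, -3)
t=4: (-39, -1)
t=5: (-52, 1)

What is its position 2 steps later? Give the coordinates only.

Taking differences between consecutive positions: (-5, +2), (-7, +2), (-9, +2), (-11, +2), (-13, +2). These grow by (-2, +0) each step.
step 6: (-52, 1) + (-15, +2) → (-67, 3)
step 7: (-67, 3) + (-17, +2) → (-84, 5)

(-84, 5)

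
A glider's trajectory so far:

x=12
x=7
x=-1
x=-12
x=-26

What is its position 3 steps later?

x=-86

First differences are -5, -8, -11, -14; their common second difference is -3 (constant acceleration).
step 5: -26 − 17 → x=-43
step 6: -43 − 20 → x=-63
step 7: -63 − 23 → x=-86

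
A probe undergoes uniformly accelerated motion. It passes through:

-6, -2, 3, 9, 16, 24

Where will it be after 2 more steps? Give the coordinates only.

Successive displacements: +4, +5, +6, +7, +8 — each changes by +1.
step 6: 24 + 9 → 33
step 7: 33 + 10 → 43

43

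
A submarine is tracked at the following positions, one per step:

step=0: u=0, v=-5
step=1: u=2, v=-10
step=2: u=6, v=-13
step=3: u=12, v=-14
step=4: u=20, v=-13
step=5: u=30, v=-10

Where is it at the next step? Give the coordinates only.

First differences are (+2,-5), (+4,-3), (+6,-1), (+8,+1), (+10,+3); their common second difference is (+2,+2) (constant acceleration).
step 6: u=30, v=-10 + (+12,+5) → u=42, v=-5

u=42, v=-5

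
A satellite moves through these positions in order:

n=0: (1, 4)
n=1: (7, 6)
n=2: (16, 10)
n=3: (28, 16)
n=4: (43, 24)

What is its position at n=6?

Successive displacements: (+6, +2), (+9, +4), (+12, +6), (+15, +8) — each changes by (+3, +2).
step 5: (43, 24) + (+18, +10) → (61, 34)
step 6: (61, 34) + (+21, +12) → (82, 46)

(82, 46)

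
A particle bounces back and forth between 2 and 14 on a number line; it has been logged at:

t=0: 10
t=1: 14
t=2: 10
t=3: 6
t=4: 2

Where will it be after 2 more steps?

The value reflects between 2 and 14, moving 4 per step.
  step 5: 2 → 6
  step 6: 6 → 10

10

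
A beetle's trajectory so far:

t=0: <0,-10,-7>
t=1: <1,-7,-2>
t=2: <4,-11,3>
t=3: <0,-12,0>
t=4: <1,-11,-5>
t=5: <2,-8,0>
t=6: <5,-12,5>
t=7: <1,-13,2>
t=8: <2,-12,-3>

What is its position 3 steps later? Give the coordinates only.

<2,-14,4>

Differencing gives <+1,+3,+5>, <+3,-4,+5>, <-4,-1,-3>, <+1,+1,-5>, <+1,+3,+5>, <+3,-4,+5>, <-4,-1,-3>, <+1,+1,-5>. This is the pattern <+1,+3,+5>, <+3,-4,+5>, <-4,-1,-3>, <+1,+1,-5> repeated.
step 9: apply <+1,+3,+5> → <3,-9,2>
step 10: apply <+3,-4,+5> → <6,-13,7>
step 11: apply <-4,-1,-3> → <2,-14,4>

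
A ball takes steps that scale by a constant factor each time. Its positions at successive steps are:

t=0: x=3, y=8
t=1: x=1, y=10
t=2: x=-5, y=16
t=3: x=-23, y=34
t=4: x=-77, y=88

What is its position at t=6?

x=-725, y=736

Consecutive displacements (-2,+2), (-6,+6), (-18,+18), (-54,+54) scale by a factor of 3 each step.
step 5: x=-77, y=88 + (-162,+162) → x=-239, y=250
step 6: x=-239, y=250 + (-486,+486) → x=-725, y=736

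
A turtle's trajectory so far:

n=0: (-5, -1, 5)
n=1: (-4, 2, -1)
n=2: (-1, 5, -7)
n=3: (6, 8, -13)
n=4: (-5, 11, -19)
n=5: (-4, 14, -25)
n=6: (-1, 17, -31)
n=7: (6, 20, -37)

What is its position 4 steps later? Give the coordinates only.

The first coordinate repeats the cycle [-5, -4, -1, 6] with period 4; step 11 mod 4 = 3, giving 6.
The second coordinate changes by +3 each step, so at step 11 it is -1 + 11·(3) = 32.
The third coordinate changes by -6 each step, so at step 11 it is 5 + 11·(-6) = -61.

(6, 32, -61)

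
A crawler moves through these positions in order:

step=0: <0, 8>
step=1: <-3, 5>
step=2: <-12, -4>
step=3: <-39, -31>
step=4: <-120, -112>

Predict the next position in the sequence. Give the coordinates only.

<-363, -355>

Step-to-step displacements: <-3, -3>, <-9, -9>, <-27, -27>, <-81, -81>; each is 3× the previous.
step 5: <-120, -112> + <-243, -243> → <-363, -355>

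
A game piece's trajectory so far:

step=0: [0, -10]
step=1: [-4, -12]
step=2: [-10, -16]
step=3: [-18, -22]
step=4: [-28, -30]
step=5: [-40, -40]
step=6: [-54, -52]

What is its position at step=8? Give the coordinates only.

[-88, -82]

First differences are [-4, -2], [-6, -4], [-8, -6], [-10, -8], [-12, -10], [-14, -12]; their common second difference is [-2, -2] (constant acceleration).
step 7: [-54, -52] + [-16, -14] → [-70, -66]
step 8: [-70, -66] + [-18, -16] → [-88, -82]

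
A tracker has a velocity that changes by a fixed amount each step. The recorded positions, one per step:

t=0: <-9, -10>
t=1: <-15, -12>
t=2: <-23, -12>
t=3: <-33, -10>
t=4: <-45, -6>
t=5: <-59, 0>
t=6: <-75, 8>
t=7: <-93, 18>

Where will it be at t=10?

Successive displacements: <-6, -2>, <-8, +0>, <-10, +2>, <-12, +4>, <-14, +6>, <-16, +8>, <-18, +10> — each changes by <-2, +2>.
step 8: <-93, 18> + <-20, +12> → <-113, 30>
step 9: <-113, 30> + <-22, +14> → <-135, 44>
step 10: <-135, 44> + <-24, +16> → <-159, 60>

<-159, 60>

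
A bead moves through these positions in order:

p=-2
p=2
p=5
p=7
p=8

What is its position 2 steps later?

p=7

Taking differences between consecutive positions: +4, +3, +2, +1. These grow by -1 each step.
step 5: 8 + 0 → p=8
step 6: 8 − 1 → p=7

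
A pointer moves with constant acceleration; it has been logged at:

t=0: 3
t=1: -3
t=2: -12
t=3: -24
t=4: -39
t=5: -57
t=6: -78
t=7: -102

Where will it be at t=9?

-159

Successive displacements: -6, -9, -12, -15, -18, -21, -24 — each changes by -3.
step 8: -102 − 27 → -129
step 9: -129 − 30 → -159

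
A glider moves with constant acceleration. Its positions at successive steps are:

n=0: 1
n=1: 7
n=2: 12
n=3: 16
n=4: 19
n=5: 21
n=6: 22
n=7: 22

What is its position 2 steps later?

19

First differences are +6, +5, +4, +3, +2, +1, +0; their common second difference is -1 (constant acceleration).
step 8: 22 − 1 → 21
step 9: 21 − 2 → 19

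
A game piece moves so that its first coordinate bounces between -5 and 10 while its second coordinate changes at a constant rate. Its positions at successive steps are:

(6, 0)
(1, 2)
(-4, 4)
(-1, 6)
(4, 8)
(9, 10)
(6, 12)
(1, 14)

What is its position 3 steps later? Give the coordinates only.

The first coordinate reflects between -5 and 10, moving 5 per step.
  step 8: 1 → -4
  step 9: -4 → -1
  step 10: -1 → 4
The second coordinate changes by +2 each step: at step 10 it is 20.

(4, 20)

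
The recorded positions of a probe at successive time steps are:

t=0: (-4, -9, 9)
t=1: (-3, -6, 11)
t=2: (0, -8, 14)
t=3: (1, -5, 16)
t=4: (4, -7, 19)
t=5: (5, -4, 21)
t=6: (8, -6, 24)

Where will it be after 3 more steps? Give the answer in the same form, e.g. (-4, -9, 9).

(13, -2, 31)

The moves between consecutive positions are (+1, +3, +2), (+3, -2, +3), (+1, +3, +2), (+3, -2, +3), (+1, +3, +2), (+3, -2, +3); they repeat the 2-cycle [(+1, +3, +2), (+3, -2, +3)].
step 7: apply (+1, +3, +2) → (9, -3, 26)
step 8: apply (+3, -2, +3) → (12, -5, 29)
step 9: apply (+1, +3, +2) → (13, -2, 31)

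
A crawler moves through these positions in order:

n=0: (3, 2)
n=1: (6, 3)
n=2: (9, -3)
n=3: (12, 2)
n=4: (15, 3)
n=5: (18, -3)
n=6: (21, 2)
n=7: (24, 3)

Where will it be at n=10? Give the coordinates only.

(33, 3)

The first coordinate changes by +3 each step, so at step 10 it is 3 + 10·(3) = 33.
The second coordinate repeats the cycle [2, 3, -3] with period 3; step 10 mod 3 = 1, giving 3.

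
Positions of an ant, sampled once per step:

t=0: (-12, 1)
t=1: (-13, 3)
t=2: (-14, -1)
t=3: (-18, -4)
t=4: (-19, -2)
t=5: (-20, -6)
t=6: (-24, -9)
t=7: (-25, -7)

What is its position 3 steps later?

The moves between consecutive positions are (-1, +2), (-1, -4), (-4, -3), (-1, +2), (-1, -4), (-4, -3), (-1, +2); they repeat the 3-cycle [(-1, +2), (-1, -4), (-4, -3)].
step 8: apply (-1, -4) → (-26, -11)
step 9: apply (-4, -3) → (-30, -14)
step 10: apply (-1, +2) → (-31, -12)

(-31, -12)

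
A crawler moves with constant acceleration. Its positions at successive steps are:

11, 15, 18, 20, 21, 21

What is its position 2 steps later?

18

Taking differences between consecutive positions: +4, +3, +2, +1, +0. These grow by -1 each step.
step 6: 21 − 1 → 20
step 7: 20 − 2 → 18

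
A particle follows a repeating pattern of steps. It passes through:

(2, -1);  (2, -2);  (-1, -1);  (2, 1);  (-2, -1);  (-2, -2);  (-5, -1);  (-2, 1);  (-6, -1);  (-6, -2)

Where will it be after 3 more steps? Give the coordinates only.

(-10, -1)

Step-to-step displacements: (+0, -1), (-3, +1), (+3, +2), (-4, -2), (+0, -1), (-3, +1), (+3, +2), (-4, -2), (+0, -1) — a repeating cycle of length 4.
step 10: apply (-3, +1) → (-9, -1)
step 11: apply (+3, +2) → (-6, 1)
step 12: apply (-4, -2) → (-10, -1)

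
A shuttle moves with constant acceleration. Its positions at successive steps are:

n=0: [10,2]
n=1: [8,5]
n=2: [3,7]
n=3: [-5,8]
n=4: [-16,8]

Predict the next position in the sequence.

[-30,7]

Successive displacements: [-2,+3], [-5,+2], [-8,+1], [-11,+0] — each changes by [-3,-1].
step 5: [-16,8] + [-14,-1] → [-30,7]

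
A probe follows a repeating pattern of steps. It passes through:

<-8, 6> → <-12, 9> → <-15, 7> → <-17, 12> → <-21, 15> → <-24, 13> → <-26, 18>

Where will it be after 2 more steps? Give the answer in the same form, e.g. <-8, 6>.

<-33, 19>

The moves between consecutive positions are <-4, +3>, <-3, -2>, <-2, +5>, <-4, +3>, <-3, -2>, <-2, +5>; they repeat the 3-cycle [<-4, +3>, <-3, -2>, <-2, +5>].
step 7: apply <-4, +3> → <-30, 21>
step 8: apply <-3, -2> → <-33, 19>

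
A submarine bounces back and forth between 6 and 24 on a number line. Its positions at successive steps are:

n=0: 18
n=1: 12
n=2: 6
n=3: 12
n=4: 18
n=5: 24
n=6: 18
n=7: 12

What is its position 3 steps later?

The value travels 6 per step and bounces off the walls at 6 and 24.
  step 8: 12 → 6
  step 9: 6 → 12
  step 10: 12 → 18

18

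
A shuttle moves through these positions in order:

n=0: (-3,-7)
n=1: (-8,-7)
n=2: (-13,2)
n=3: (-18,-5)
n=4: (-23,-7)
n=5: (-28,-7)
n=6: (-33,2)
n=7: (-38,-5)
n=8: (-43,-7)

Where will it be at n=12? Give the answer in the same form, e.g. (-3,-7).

(-63,-7)

The first coordinate changes by -5 each step, so at step 12 it is -3 + 12·(-5) = -63.
The second coordinate repeats the cycle [-7, -7, 2, -5] with period 4; step 12 mod 4 = 0, giving -7.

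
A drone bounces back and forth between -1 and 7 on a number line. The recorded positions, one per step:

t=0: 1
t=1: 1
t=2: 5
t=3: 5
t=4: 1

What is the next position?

The value reflects between -1 and 7, moving 4 per step.
  step 5: 1 → 1

1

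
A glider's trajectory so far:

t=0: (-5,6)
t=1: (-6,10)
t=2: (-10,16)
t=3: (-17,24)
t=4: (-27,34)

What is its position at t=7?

First differences are (-1,+4), (-4,+6), (-7,+8), (-10,+10); their common second difference is (-3,+2) (constant acceleration).
step 5: (-27,34) + (-13,+12) → (-40,46)
step 6: (-40,46) + (-16,+14) → (-56,60)
step 7: (-56,60) + (-19,+16) → (-75,76)

(-75,76)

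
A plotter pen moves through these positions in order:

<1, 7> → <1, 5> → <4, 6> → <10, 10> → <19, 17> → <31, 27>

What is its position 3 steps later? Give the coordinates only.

<85, 75>

Taking differences between consecutive positions: <+0, -2>, <+3, +1>, <+6, +4>, <+9, +7>, <+12, +10>. These grow by <+3, +3> each step.
step 6: <31, 27> + <+15, +13> → <46, 40>
step 7: <46, 40> + <+18, +16> → <64, 56>
step 8: <64, 56> + <+21, +19> → <85, 75>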